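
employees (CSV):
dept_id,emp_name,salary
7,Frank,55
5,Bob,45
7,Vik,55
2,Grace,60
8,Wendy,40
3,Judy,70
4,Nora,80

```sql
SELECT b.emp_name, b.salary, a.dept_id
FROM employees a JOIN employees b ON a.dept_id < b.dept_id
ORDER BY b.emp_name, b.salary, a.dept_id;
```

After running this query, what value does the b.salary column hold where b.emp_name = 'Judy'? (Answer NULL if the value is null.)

INNER JOIN keeps only pairs where the ON condition holds.
Matching on a.dept_id < b.dept_id.
- dept_id=7: 1 matching b row(s), so 1 row(s) emitted.
- dept_id=5: 3 matching b row(s), so 3 row(s) emitted.
- dept_id=7: 1 matching b row(s), so 1 row(s) emitted.
- dept_id=2: 6 matching b row(s), so 6 row(s) emitted.
- dept_id=8: no matching b row, dropped.
- dept_id=3: 5 matching b row(s), so 5 row(s) emitted.
- dept_id=4: 4 matching b row(s), so 4 row(s) emitted.

70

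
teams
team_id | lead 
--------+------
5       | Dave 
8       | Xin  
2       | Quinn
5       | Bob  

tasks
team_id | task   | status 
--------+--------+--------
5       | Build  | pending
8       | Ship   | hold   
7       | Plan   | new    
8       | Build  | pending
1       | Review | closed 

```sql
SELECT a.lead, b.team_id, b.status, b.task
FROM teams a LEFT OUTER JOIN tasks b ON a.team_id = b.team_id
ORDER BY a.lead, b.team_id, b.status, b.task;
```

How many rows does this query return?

LEFT JOIN keeps every row from `teams`; unmatched rows get NULL for `tasks`'s columns.
Matching on a.team_id = b.team_id.
- a (team_id=5) pairs with 1 row(s) of b.
- a (team_id=8) pairs with 2 row(s) of b.
- a (team_id=2) has no partner → padded with NULL.
- a (team_id=5) pairs with 1 row(s) of b.
Total: 4 matched + 1 padded = 5 rows.

5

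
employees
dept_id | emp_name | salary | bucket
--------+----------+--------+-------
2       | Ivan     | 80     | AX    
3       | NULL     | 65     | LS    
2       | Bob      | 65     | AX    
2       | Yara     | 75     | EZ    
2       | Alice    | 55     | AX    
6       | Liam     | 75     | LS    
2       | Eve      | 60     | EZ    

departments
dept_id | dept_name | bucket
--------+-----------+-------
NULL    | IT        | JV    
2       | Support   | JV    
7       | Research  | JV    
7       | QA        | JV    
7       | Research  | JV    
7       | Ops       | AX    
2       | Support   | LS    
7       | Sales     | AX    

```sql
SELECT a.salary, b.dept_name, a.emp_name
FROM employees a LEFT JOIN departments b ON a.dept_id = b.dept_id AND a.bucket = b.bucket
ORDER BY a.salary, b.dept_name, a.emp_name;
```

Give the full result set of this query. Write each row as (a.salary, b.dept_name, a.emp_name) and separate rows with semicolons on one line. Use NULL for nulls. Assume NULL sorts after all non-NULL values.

(55, NULL, Alice); (60, NULL, Eve); (65, NULL, Bob); (65, NULL, NULL); (75, NULL, Liam); (75, NULL, Yara); (80, NULL, Ivan)

LEFT JOIN keeps every row from `employees`; unmatched rows get NULL for `departments`'s columns.
Matching on a.dept_id = b.dept_id AND a.bucket = b.bucket. A NULL in a compared column never satisfies the condition.
- a[0] dept_id=2, bucket=AX → no match; kept with NULLs on the b side.
- a[1] dept_id=3, bucket=LS → no match; kept with NULLs on the b side.
- a[2] dept_id=2, bucket=AX → no match; kept with NULLs on the b side.
- a[3] dept_id=2, bucket=EZ → no match; kept with NULLs on the b side.
- a[4] dept_id=2, bucket=AX → no match; kept with NULLs on the b side.
- a[5] dept_id=6, bucket=LS → no match; kept with NULLs on the b side.
- a[6] dept_id=2, bucket=EZ → no match; kept with NULLs on the b side.
After projecting and ordering:
a.salary | b.dept_name | a.emp_name
55 | NULL | Alice
60 | NULL | Eve
65 | NULL | Bob
65 | NULL | NULL
75 | NULL | Liam
75 | NULL | Yara
80 | NULL | Ivan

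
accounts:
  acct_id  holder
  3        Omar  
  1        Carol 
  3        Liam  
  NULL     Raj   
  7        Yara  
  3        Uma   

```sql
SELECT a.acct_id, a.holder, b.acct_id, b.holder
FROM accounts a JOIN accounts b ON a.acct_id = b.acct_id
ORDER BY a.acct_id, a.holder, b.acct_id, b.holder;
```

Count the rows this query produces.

11

INNER JOIN keeps only pairs where the ON condition holds.
Matching on a.acct_id = b.acct_id. A NULL in a compared column never satisfies the condition.
Matched pairs: 11.
Total: 11 rows.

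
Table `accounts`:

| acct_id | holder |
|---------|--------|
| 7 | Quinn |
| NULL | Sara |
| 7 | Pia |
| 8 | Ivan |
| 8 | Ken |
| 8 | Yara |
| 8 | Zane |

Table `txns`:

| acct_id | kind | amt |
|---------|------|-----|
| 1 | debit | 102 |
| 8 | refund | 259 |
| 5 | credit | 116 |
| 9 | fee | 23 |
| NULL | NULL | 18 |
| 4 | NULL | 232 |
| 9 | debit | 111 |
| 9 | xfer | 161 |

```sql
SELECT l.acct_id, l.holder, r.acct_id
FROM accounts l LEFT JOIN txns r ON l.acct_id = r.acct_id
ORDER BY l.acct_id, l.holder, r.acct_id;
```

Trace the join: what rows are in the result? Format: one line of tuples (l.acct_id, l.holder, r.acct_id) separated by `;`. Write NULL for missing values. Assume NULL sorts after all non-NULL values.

LEFT JOIN keeps every row from `accounts`; unmatched rows get NULL for `txns`'s columns.
Matching on l.acct_id = r.acct_id. A NULL in a compared column never satisfies the condition.
- acct_id=7: no r row matches, row kept with r columns NULL.
- acct_id=NULL: no r row matches, row kept with r columns NULL.
- acct_id=7: no r row matches, row kept with r columns NULL.
- acct_id=8: 1 matching r row(s), so 1 row(s) emitted.
- acct_id=8: 1 matching r row(s), so 1 row(s) emitted.
- acct_id=8: 1 matching r row(s), so 1 row(s) emitted.
- acct_id=8: 1 matching r row(s), so 1 row(s) emitted.
After projecting and ordering:
l.acct_id | l.holder | r.acct_id
7 | Pia | NULL
7 | Quinn | NULL
8 | Ivan | 8
8 | Ken | 8
8 | Yara | 8
8 | Zane | 8
NULL | Sara | NULL

(7, Pia, NULL); (7, Quinn, NULL); (8, Ivan, 8); (8, Ken, 8); (8, Yara, 8); (8, Zane, 8); (NULL, Sara, NULL)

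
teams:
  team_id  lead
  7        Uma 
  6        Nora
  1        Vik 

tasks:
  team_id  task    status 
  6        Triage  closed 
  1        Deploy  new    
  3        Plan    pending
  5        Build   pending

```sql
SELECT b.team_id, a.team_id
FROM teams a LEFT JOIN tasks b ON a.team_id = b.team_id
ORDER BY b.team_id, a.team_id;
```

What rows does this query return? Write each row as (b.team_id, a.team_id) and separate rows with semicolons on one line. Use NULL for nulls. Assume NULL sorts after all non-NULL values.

LEFT JOIN keeps every row from `teams`; unmatched rows get NULL for `tasks`'s columns.
Matching on a.team_id = b.team_id.
Matched pairs: 2; unmatched a rows kept: 1.

(1, 1); (6, 6); (NULL, 7)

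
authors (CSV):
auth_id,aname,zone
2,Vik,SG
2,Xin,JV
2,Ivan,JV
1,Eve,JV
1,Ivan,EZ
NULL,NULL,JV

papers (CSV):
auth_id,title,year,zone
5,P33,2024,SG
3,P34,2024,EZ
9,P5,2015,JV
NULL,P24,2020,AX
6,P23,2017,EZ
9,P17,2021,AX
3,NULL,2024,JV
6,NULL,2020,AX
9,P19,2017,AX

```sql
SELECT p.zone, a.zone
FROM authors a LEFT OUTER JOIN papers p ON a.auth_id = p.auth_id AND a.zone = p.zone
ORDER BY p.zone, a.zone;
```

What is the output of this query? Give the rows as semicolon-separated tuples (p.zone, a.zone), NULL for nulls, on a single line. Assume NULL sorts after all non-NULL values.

LEFT JOIN keeps every row from `authors`; unmatched rows get NULL for `papers`'s columns.
Matching on a.auth_id = p.auth_id AND a.zone = p.zone. A NULL in a compared column never satisfies the condition.
Matched pairs: 0; unmatched a rows kept: 6.

(NULL, EZ); (NULL, JV); (NULL, JV); (NULL, JV); (NULL, JV); (NULL, SG)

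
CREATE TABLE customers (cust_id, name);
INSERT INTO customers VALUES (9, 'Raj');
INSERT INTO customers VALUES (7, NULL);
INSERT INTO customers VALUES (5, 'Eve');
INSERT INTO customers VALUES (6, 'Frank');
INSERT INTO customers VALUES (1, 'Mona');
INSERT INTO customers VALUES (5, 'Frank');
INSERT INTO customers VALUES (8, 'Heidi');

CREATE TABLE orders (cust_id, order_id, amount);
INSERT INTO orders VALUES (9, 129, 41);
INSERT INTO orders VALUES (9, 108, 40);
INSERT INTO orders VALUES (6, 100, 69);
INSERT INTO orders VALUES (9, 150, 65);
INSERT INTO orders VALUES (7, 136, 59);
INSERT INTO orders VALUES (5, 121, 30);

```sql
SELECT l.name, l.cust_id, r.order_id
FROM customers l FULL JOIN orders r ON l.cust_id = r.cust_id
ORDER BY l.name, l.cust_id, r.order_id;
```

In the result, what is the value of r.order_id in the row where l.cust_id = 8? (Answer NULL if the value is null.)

NULL

FULL OUTER JOIN keeps every row from both sides; unmatched rows get NULL for the other side's columns.
Matching on l.cust_id = r.cust_id.
- l (cust_id=9) pairs with 3 row(s) of r.
- l (cust_id=7) pairs with 1 row(s) of r.
- l (cust_id=5) pairs with 1 row(s) of r.
- l (cust_id=6) pairs with 1 row(s) of r.
- l (cust_id=1) has no partner → padded with NULL.
- l (cust_id=5) pairs with 1 row(s) of r.
- l (cust_id=8) has no partner → padded with NULL.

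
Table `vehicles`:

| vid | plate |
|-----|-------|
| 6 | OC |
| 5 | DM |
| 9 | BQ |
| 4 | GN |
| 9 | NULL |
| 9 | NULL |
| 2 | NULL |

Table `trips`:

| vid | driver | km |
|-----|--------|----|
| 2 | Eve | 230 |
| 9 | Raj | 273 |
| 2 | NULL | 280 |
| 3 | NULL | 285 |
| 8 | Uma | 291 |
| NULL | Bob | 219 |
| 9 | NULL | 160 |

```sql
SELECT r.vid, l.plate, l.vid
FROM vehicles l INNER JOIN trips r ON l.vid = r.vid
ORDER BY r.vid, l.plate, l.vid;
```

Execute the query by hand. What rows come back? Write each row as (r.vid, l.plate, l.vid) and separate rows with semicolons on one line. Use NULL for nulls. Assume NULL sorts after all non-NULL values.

(2, NULL, 2); (2, NULL, 2); (9, BQ, 9); (9, BQ, 9); (9, NULL, 9); (9, NULL, 9); (9, NULL, 9); (9, NULL, 9)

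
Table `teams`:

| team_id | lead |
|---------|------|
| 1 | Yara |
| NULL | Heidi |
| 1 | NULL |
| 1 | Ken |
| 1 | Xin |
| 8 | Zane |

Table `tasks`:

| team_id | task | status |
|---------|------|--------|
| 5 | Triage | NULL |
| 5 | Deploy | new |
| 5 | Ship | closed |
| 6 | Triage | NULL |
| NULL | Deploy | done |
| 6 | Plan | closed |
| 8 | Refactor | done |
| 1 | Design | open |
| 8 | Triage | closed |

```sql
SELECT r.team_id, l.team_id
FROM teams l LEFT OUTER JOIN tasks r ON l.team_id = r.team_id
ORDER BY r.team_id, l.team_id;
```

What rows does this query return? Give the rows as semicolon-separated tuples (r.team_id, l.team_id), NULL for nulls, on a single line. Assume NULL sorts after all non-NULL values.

LEFT JOIN keeps every row from `teams`; unmatched rows get NULL for `tasks`'s columns.
Matching on l.team_id = r.team_id. A NULL in a compared column never satisfies the condition.
Matched pairs: 6; unmatched l rows kept: 1.

(1, 1); (1, 1); (1, 1); (1, 1); (8, 8); (8, 8); (NULL, NULL)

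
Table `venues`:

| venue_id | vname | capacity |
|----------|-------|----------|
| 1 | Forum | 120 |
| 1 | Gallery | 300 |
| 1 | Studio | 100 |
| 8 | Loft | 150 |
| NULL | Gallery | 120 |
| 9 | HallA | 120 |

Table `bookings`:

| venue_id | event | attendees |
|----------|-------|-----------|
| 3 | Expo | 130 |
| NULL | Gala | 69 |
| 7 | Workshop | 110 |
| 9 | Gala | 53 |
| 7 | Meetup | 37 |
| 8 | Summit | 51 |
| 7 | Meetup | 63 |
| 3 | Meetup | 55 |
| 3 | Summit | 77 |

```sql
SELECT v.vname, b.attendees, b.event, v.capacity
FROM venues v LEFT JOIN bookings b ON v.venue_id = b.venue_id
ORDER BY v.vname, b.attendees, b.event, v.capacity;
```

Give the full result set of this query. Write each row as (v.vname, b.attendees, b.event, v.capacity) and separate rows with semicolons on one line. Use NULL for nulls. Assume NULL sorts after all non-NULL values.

(Forum, NULL, NULL, 120); (Gallery, NULL, NULL, 120); (Gallery, NULL, NULL, 300); (HallA, 53, Gala, 120); (Loft, 51, Summit, 150); (Studio, NULL, NULL, 100)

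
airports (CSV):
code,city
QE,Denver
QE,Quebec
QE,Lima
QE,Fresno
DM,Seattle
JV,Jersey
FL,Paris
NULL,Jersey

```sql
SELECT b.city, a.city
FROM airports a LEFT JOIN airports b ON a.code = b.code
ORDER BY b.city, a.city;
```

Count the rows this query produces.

LEFT JOIN keeps every row from `airports a`; unmatched rows get NULL for `airports b`'s columns.
Matching on a.code = b.code. A NULL in a compared column never satisfies the condition.
- code=QE: 4 matching b row(s), so 4 row(s) emitted.
- code=QE: 4 matching b row(s), so 4 row(s) emitted.
- code=QE: 4 matching b row(s), so 4 row(s) emitted.
- code=QE: 4 matching b row(s), so 4 row(s) emitted.
- code=DM: 1 matching b row(s), so 1 row(s) emitted.
- code=JV: 1 matching b row(s), so 1 row(s) emitted.
- code=FL: 1 matching b row(s), so 1 row(s) emitted.
- code=NULL: no b row matches, row kept with b columns NULL.
Total: 19 matched + 1 padded = 20 rows.

20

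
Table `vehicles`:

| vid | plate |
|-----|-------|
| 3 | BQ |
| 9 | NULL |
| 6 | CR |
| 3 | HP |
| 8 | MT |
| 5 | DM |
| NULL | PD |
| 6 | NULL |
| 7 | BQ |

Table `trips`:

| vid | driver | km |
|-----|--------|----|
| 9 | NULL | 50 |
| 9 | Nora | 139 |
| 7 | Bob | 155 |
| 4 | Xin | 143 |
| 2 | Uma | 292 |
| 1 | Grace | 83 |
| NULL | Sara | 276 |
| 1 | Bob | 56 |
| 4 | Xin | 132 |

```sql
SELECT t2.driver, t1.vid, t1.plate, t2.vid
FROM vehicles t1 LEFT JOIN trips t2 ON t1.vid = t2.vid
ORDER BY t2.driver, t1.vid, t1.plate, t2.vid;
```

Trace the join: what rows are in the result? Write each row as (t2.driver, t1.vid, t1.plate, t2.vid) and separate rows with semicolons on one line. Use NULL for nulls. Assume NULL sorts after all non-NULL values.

(Bob, 7, BQ, 7); (Nora, 9, NULL, 9); (NULL, 3, BQ, NULL); (NULL, 3, HP, NULL); (NULL, 5, DM, NULL); (NULL, 6, CR, NULL); (NULL, 6, NULL, NULL); (NULL, 8, MT, NULL); (NULL, 9, NULL, 9); (NULL, NULL, PD, NULL)

LEFT JOIN keeps every row from `vehicles`; unmatched rows get NULL for `trips`'s columns.
Matching on t1.vid = t2.vid. A NULL in a compared column never satisfies the condition.
Matched pairs: 3; unmatched t1 rows kept: 7.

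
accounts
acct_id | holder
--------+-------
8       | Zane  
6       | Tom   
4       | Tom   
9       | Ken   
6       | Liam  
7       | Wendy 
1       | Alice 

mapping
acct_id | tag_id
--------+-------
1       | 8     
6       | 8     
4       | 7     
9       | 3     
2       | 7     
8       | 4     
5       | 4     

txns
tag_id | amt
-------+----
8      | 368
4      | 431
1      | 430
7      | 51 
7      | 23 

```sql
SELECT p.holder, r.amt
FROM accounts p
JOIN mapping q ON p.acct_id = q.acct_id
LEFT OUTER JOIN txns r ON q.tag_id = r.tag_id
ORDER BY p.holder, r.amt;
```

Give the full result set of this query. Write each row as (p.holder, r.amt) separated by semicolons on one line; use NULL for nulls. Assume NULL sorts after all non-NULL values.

(Alice, 368); (Ken, NULL); (Liam, 368); (Tom, 23); (Tom, 51); (Tom, 368); (Zane, 431)

Joins associate left-to-right: accounts INNER JOIN mapping on acct_id gives 6 intermediate row(s).
Then LEFT JOIN `txns r` on tag_id: each of those 6 rows is kept; rows whose q.tag_id has no match in r get NULL for r's columns.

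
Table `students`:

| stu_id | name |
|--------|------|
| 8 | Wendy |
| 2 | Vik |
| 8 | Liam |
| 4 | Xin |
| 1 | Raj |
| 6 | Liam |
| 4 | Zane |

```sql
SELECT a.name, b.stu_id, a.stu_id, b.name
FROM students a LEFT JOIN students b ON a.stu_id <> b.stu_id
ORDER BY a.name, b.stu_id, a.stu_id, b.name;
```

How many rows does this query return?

LEFT JOIN keeps every row from `students a`; unmatched rows get NULL for `students b`'s columns.
Matching on a.stu_id <> b.stu_id.
Matched pairs: 38; unmatched a rows kept: 0.
Total: 38 rows.

38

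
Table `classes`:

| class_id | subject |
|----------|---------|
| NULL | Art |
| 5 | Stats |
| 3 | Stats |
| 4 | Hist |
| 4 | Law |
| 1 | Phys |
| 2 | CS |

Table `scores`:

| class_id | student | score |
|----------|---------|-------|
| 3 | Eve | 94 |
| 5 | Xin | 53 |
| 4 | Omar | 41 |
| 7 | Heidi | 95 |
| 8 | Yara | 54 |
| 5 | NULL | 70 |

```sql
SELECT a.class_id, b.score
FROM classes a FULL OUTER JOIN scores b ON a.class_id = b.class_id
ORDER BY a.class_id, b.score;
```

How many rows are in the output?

10

FULL OUTER JOIN keeps every row from both sides; unmatched rows get NULL for the other side's columns.
Matching on a.class_id = b.class_id. A NULL in a compared column never satisfies the condition.
- a row (class_id=NULL): no match → kept, b columns NULL.
- a row (class_id=5): matches 2 b row(s) → 2 output row(s).
- a row (class_id=3): matches 1 b row(s) → 1 output row(s).
- a row (class_id=4): matches 1 b row(s) → 1 output row(s).
- a row (class_id=4): matches 1 b row(s) → 1 output row(s).
- a row (class_id=1): no match → kept, b columns NULL.
- a row (class_id=2): no match → kept, b columns NULL.
- plus 2 unmatched b row(s), each kept with NULL a columns.
Total: 5 matched + 5 padded = 10 rows.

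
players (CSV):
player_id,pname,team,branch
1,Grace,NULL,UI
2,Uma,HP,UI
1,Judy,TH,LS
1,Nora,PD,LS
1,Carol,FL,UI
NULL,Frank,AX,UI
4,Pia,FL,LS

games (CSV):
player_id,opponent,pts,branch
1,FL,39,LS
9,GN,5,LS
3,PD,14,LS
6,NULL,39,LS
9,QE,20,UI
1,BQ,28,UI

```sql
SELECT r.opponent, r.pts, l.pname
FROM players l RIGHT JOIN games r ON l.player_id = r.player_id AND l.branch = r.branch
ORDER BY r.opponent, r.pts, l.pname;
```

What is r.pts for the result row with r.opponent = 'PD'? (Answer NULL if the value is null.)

14

RIGHT JOIN keeps every row from `games`; unmatched rows get NULL for `players`'s columns.
Matching on l.player_id = r.player_id AND l.branch = r.branch. A NULL in a compared column never satisfies the condition.
- player_id=1, branch=UI: 1 matching r row(s), so 1 row(s) emitted.
- player_id=2, branch=UI: no matching r row.
- player_id=1, branch=LS: 1 matching r row(s), so 1 row(s) emitted.
- player_id=1, branch=LS: 1 matching r row(s), so 1 row(s) emitted.
- player_id=1, branch=UI: 1 matching r row(s), so 1 row(s) emitted.
- player_id=NULL, branch=UI: no matching r row.
- player_id=4, branch=LS: no matching r row.
- 4 r row(s) had no l match → kept, l columns NULL.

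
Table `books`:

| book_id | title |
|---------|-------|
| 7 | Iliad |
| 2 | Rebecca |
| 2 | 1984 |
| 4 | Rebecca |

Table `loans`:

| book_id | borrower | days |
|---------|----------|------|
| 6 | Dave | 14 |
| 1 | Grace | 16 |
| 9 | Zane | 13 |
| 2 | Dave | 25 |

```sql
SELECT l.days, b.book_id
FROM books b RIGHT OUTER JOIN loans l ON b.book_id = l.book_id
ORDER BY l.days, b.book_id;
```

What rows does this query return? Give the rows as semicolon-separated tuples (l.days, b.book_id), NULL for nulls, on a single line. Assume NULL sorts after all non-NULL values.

(13, NULL); (14, NULL); (16, NULL); (25, 2); (25, 2)

RIGHT JOIN keeps every row from `loans`; unmatched rows get NULL for `books`'s columns.
Matching on b.book_id = l.book_id.
- b[0] book_id=7 → no match.
- b[1] book_id=2 → 1 match(es) in l → 1 row(s).
- b[2] book_id=2 → 1 match(es) in l → 1 row(s).
- b[3] book_id=4 → no match.
- 3 l row(s) had no b match → kept, b columns NULL.
After projecting and ordering:
l.days | b.book_id
13 | NULL
14 | NULL
16 | NULL
25 | 2
25 | 2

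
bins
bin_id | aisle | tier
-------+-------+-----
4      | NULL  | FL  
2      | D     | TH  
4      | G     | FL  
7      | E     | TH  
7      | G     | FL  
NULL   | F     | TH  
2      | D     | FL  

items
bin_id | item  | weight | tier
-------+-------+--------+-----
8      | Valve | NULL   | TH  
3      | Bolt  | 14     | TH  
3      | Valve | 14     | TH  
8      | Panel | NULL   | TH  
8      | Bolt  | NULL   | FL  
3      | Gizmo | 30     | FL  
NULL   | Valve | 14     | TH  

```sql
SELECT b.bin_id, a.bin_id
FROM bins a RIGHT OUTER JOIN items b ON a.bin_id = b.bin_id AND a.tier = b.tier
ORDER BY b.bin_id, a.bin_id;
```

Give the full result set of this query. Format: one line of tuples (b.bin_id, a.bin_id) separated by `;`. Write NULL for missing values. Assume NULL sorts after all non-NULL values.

(3, NULL); (3, NULL); (3, NULL); (8, NULL); (8, NULL); (8, NULL); (NULL, NULL)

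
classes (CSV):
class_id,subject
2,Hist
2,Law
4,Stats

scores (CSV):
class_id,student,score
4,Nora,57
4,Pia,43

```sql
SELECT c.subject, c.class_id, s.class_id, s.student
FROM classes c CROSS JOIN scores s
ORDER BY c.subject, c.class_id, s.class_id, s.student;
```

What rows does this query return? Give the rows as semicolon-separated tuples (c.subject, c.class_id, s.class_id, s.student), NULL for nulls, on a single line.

CROSS JOIN pairs every row of `classes` with every row of `scores`: 3 × 2 = 6 rows.
After projecting and ordering:
c.subject | c.class_id | s.class_id | s.student
Hist | 2 | 4 | Nora
Hist | 2 | 4 | Pia
Law | 2 | 4 | Nora
Law | 2 | 4 | Pia
Stats | 4 | 4 | Nora
Stats | 4 | 4 | Pia

(Hist, 2, 4, Nora); (Hist, 2, 4, Pia); (Law, 2, 4, Nora); (Law, 2, 4, Pia); (Stats, 4, 4, Nora); (Stats, 4, 4, Pia)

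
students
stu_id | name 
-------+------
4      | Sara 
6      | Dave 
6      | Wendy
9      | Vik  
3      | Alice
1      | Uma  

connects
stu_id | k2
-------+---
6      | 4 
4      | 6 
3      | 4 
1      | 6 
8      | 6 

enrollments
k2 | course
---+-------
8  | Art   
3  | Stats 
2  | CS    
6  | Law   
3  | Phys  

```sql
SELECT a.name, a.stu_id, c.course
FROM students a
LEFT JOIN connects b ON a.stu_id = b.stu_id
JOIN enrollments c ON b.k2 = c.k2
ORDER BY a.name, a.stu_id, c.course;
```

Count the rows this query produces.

Evaluate left to right. First `students a LEFT JOIN connects b` on stu_id: 6 row(s).
Then INNER JOIN `enrollments c` on k2: keep only rows whose b.k2 appears in c.
Result: 2 row(s).

2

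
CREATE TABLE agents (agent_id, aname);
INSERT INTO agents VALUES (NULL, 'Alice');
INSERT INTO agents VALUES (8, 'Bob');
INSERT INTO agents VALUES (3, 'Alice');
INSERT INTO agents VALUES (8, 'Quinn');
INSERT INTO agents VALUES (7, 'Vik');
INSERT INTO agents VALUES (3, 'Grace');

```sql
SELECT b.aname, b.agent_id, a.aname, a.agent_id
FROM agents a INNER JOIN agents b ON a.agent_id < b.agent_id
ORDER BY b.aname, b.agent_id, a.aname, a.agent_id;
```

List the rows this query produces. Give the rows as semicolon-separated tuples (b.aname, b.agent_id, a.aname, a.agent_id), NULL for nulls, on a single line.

INNER JOIN keeps only pairs where the ON condition holds.
Matching on a.agent_id < b.agent_id. A NULL in a compared column never satisfies the condition.
- a (agent_id=NULL) has no partner → excluded.
- a (agent_id=8) has no partner → excluded.
- a (agent_id=3) pairs with 3 row(s) of b.
- a (agent_id=8) has no partner → excluded.
- a (agent_id=7) pairs with 2 row(s) of b.
- a (agent_id=3) pairs with 3 row(s) of b.
After projecting and ordering:
b.aname | b.agent_id | a.aname | a.agent_id
Bob | 8 | Alice | 3
Bob | 8 | Grace | 3
Bob | 8 | Vik | 7
Quinn | 8 | Alice | 3
Quinn | 8 | Grace | 3
Quinn | 8 | Vik | 7
Vik | 7 | Alice | 3
Vik | 7 | Grace | 3

(Bob, 8, Alice, 3); (Bob, 8, Grace, 3); (Bob, 8, Vik, 7); (Quinn, 8, Alice, 3); (Quinn, 8, Grace, 3); (Quinn, 8, Vik, 7); (Vik, 7, Alice, 3); (Vik, 7, Grace, 3)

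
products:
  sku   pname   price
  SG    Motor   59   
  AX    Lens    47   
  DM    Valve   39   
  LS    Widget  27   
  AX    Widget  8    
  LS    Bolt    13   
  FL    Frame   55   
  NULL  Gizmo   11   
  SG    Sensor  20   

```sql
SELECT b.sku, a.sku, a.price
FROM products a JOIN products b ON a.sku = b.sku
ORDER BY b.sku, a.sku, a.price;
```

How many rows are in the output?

14

INNER JOIN keeps only pairs where the ON condition holds.
Matching on a.sku = b.sku. A NULL in a compared column never satisfies the condition.
- sku=SG: 2 matching b row(s), so 2 row(s) emitted.
- sku=AX: 2 matching b row(s), so 2 row(s) emitted.
- sku=DM: 1 matching b row(s), so 1 row(s) emitted.
- sku=LS: 2 matching b row(s), so 2 row(s) emitted.
- sku=AX: 2 matching b row(s), so 2 row(s) emitted.
- sku=LS: 2 matching b row(s), so 2 row(s) emitted.
- sku=FL: 1 matching b row(s), so 1 row(s) emitted.
- sku=NULL: no matching b row, dropped.
- sku=SG: 2 matching b row(s), so 2 row(s) emitted.
Total: 14 rows.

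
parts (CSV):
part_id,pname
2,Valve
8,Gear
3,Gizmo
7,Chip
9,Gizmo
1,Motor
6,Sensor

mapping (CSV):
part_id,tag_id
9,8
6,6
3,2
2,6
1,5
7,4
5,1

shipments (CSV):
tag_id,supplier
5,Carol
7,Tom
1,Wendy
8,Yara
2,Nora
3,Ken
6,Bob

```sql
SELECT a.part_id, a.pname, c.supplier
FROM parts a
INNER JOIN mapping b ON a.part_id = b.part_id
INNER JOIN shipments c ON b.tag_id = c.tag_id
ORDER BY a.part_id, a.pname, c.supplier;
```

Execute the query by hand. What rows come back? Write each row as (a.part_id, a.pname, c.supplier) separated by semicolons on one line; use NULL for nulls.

(1, Motor, Carol); (2, Valve, Bob); (3, Gizmo, Nora); (6, Sensor, Bob); (9, Gizmo, Yara)

Step 1 — a INNER JOIN b on part_id → 6 row(s).
Then INNER JOIN `shipments c` on tag_id: keep only rows whose b.tag_id appears in c.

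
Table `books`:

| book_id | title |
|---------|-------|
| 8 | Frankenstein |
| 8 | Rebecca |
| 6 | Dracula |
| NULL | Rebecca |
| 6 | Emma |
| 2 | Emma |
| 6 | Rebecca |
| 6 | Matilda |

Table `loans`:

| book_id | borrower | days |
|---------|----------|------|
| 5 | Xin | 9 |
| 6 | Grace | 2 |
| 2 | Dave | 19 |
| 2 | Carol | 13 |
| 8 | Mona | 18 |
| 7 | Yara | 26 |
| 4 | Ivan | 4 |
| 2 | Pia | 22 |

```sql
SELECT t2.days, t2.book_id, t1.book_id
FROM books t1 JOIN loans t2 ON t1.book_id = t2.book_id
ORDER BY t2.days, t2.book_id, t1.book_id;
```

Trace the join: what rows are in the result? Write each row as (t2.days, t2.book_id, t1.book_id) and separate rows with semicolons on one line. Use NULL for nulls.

(2, 6, 6); (2, 6, 6); (2, 6, 6); (2, 6, 6); (13, 2, 2); (18, 8, 8); (18, 8, 8); (19, 2, 2); (22, 2, 2)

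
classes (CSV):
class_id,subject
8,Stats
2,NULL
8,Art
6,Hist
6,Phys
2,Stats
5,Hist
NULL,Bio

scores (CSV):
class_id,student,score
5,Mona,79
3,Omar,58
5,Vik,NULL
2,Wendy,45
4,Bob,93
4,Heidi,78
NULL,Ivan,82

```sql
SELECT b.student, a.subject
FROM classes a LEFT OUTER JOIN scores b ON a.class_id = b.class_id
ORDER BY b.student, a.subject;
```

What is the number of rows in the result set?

LEFT JOIN keeps every row from `classes`; unmatched rows get NULL for `scores`'s columns.
Matching on a.class_id = b.class_id. A NULL in a compared column never satisfies the condition.
Matched pairs: 4; unmatched a rows kept: 5.
Total: 4 matched + 5 padded = 9 rows.

9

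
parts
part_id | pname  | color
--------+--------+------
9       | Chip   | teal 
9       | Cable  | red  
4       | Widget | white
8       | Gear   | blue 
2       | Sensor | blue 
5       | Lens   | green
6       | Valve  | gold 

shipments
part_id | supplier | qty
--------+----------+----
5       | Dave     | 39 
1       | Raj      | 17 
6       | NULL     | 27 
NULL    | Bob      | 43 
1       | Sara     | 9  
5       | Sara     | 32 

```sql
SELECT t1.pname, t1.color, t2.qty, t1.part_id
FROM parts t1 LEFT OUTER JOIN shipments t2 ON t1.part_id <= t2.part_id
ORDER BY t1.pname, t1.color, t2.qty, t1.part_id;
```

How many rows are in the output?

LEFT JOIN keeps every row from `parts`; unmatched rows get NULL for `shipments`'s columns.
Matching on t1.part_id <= t2.part_id. A NULL in a compared column never satisfies the condition.
- t1[0] part_id=9 → no match; kept with NULLs on the t2 side.
- t1[1] part_id=9 → no match; kept with NULLs on the t2 side.
- t1[2] part_id=4 → 3 match(es) in t2 → 3 row(s).
- t1[3] part_id=8 → no match; kept with NULLs on the t2 side.
- t1[4] part_id=2 → 3 match(es) in t2 → 3 row(s).
- t1[5] part_id=5 → 3 match(es) in t2 → 3 row(s).
- t1[6] part_id=6 → 1 match(es) in t2 → 1 row(s).
Total: 10 matched + 3 padded = 13 rows.

13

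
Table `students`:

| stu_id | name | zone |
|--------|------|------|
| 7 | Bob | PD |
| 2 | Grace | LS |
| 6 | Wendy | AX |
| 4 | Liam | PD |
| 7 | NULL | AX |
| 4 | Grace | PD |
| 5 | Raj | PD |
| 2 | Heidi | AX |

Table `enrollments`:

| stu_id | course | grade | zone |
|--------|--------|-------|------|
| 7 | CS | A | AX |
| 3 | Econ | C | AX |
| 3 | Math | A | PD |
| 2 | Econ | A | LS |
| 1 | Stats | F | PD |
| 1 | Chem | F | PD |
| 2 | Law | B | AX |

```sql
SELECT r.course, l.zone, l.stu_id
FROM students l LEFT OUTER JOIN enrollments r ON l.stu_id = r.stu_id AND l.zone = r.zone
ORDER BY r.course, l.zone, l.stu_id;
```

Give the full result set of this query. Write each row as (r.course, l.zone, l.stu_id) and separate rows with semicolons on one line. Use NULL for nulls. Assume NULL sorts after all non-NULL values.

LEFT JOIN keeps every row from `students`; unmatched rows get NULL for `enrollments`'s columns.
Matching on l.stu_id = r.stu_id AND l.zone = r.zone.
Matched pairs: 3; unmatched l rows kept: 5.

(CS, AX, 7); (Econ, LS, 2); (Law, AX, 2); (NULL, AX, 6); (NULL, PD, 4); (NULL, PD, 4); (NULL, PD, 5); (NULL, PD, 7)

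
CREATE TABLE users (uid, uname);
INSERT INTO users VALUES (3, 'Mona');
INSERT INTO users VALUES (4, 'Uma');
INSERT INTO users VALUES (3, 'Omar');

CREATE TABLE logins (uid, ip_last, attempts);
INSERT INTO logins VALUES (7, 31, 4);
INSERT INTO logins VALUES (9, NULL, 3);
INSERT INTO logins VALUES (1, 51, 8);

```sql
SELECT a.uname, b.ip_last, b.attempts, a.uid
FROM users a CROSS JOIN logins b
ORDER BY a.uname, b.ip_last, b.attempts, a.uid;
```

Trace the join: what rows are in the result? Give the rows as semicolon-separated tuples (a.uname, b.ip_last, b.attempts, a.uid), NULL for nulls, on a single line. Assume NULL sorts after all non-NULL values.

CROSS JOIN pairs every row of `users` with every row of `logins`: 3 × 3 = 9 rows.
After projecting and ordering:
a.uname | b.ip_last | b.attempts | a.uid
Mona | 31 | 4 | 3
Mona | 51 | 8 | 3
Mona | NULL | 3 | 3
Omar | 31 | 4 | 3
Omar | 51 | 8 | 3
Omar | NULL | 3 | 3
Uma | 31 | 4 | 4
Uma | 51 | 8 | 4
Uma | NULL | 3 | 4

(Mona, 31, 4, 3); (Mona, 51, 8, 3); (Mona, NULL, 3, 3); (Omar, 31, 4, 3); (Omar, 51, 8, 3); (Omar, NULL, 3, 3); (Uma, 31, 4, 4); (Uma, 51, 8, 4); (Uma, NULL, 3, 4)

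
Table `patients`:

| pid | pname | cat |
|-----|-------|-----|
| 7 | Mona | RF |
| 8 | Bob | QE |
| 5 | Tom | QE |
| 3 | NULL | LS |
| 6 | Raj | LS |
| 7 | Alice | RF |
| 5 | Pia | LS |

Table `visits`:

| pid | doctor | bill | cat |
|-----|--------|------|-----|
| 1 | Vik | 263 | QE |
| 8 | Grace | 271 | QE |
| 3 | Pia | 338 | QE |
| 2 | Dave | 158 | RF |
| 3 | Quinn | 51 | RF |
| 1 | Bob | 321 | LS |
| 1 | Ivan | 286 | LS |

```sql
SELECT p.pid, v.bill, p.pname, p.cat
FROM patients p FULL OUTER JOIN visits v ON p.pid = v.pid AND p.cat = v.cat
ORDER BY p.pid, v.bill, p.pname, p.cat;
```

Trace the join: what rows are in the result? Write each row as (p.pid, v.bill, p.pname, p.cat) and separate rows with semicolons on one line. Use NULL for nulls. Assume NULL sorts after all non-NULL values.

(3, NULL, NULL, LS); (5, NULL, Pia, LS); (5, NULL, Tom, QE); (6, NULL, Raj, LS); (7, NULL, Alice, RF); (7, NULL, Mona, RF); (8, 271, Bob, QE); (NULL, 51, NULL, NULL); (NULL, 158, NULL, NULL); (NULL, 263, NULL, NULL); (NULL, 286, NULL, NULL); (NULL, 321, NULL, NULL); (NULL, 338, NULL, NULL)

FULL OUTER JOIN keeps every row from both sides; unmatched rows get NULL for the other side's columns.
Matching on p.pid = v.pid AND p.cat = v.cat.
- p (pid=7, cat=RF) has no partner → padded with NULL.
- p (pid=8, cat=QE) pairs with 1 row(s) of v.
- p (pid=5, cat=QE) has no partner → padded with NULL.
- p (pid=3, cat=LS) has no partner → padded with NULL.
- p (pid=6, cat=LS) has no partner → padded with NULL.
- p (pid=7, cat=RF) has no partner → padded with NULL.
- p (pid=5, cat=LS) has no partner → padded with NULL.
- 6 v row(s) had no p match → kept, p columns NULL.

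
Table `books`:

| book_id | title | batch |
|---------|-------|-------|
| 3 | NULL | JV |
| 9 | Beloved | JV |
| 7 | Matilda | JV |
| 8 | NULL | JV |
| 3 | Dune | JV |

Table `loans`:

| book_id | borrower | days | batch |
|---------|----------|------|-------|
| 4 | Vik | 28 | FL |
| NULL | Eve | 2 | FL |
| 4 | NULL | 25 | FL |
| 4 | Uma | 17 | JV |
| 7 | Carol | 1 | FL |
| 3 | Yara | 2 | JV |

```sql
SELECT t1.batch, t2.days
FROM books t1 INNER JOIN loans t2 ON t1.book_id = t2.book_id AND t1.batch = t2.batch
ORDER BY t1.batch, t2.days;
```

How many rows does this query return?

2

INNER JOIN keeps only pairs where the ON condition holds.
Matching on t1.book_id = t2.book_id AND t1.batch = t2.batch. A NULL in a compared column never satisfies the condition.
- t1 (book_id=3, batch=JV) pairs with 1 row(s) of t2.
- t1 (book_id=9, batch=JV) has no partner → excluded.
- t1 (book_id=7, batch=JV) has no partner → excluded.
- t1 (book_id=8, batch=JV) has no partner → excluded.
- t1 (book_id=3, batch=JV) pairs with 1 row(s) of t2.
Total: 2 rows.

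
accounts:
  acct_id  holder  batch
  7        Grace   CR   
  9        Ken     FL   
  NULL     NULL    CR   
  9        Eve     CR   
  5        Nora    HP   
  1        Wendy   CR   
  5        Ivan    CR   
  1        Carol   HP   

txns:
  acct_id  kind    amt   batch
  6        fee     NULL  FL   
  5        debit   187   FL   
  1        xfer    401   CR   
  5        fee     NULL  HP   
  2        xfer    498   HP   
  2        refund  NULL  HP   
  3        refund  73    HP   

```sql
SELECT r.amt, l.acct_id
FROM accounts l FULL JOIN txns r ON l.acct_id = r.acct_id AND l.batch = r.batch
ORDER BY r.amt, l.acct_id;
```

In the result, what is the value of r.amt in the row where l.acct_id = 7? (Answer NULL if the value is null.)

FULL OUTER JOIN keeps every row from both sides; unmatched rows get NULL for the other side's columns.
Matching on l.acct_id = r.acct_id AND l.batch = r.batch. A NULL in a compared column never satisfies the condition.
- l[0] acct_id=7, batch=CR → no match; kept with NULLs on the r side.
- l[1] acct_id=9, batch=FL → no match; kept with NULLs on the r side.
- l[2] acct_id=NULL, batch=CR → no match; kept with NULLs on the r side.
- l[3] acct_id=9, batch=CR → no match; kept with NULLs on the r side.
- l[4] acct_id=5, batch=HP → 1 match(es) in r → 1 row(s).
- l[5] acct_id=1, batch=CR → 1 match(es) in r → 1 row(s).
- l[6] acct_id=5, batch=CR → no match; kept with NULLs on the r side.
- l[7] acct_id=1, batch=HP → no match; kept with NULLs on the r side.
- 5 r row(s) had no l match → kept, l columns NULL.

NULL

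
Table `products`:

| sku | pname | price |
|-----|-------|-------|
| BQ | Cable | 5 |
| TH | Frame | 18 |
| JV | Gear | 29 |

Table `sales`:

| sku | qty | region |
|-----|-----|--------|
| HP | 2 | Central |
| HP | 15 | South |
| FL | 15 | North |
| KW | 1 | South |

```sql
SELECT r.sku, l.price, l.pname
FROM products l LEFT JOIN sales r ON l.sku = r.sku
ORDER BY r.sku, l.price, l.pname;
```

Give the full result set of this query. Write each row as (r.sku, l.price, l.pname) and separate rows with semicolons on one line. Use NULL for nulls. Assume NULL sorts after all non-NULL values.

(NULL, 5, Cable); (NULL, 18, Frame); (NULL, 29, Gear)

LEFT JOIN keeps every row from `products`; unmatched rows get NULL for `sales`'s columns.
Matching on l.sku = r.sku.
Matched pairs: 0; unmatched l rows kept: 3.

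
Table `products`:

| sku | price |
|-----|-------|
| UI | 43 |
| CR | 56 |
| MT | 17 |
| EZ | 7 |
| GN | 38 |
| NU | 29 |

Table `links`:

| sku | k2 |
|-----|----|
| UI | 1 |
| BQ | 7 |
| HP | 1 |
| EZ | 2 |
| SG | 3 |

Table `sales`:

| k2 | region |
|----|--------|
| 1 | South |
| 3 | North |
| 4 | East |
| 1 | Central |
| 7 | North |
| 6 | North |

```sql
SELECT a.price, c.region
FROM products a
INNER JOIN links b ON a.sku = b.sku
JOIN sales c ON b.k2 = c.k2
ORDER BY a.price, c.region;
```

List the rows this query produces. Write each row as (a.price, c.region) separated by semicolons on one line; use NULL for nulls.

Joins associate left-to-right: products INNER JOIN links on sku gives 2 intermediate row(s).
Then INNER JOIN `sales c` on k2: keep only rows whose b.k2 appears in c.

(43, Central); (43, South)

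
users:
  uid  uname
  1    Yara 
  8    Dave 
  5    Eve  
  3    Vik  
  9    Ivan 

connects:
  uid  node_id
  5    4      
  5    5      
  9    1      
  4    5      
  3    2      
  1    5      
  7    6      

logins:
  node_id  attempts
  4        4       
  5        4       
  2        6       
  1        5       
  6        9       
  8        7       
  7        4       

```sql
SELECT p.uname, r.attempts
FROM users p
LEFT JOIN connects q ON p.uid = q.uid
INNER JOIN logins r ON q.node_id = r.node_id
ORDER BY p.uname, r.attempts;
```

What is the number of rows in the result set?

5

Evaluate left to right. First `users p LEFT JOIN connects q` on uid: 6 row(s).
Then INNER JOIN `logins r` on node_id: keep only rows whose q.node_id appears in r.
Result: 5 row(s).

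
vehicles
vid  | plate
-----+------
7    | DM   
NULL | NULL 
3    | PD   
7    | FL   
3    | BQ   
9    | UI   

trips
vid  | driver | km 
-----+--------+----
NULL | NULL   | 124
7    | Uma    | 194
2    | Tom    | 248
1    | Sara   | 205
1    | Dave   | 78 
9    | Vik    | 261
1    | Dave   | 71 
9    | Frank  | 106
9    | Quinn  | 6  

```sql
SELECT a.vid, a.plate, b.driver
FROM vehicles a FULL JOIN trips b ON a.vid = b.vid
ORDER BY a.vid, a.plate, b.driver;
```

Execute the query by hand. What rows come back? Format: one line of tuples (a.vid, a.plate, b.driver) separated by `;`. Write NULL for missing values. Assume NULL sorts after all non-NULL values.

FULL OUTER JOIN keeps every row from both sides; unmatched rows get NULL for the other side's columns.
Matching on a.vid = b.vid. A NULL in a compared column never satisfies the condition.
- a (vid=7) pairs with 1 row(s) of b.
- a (vid=NULL) has no partner → padded with NULL.
- a (vid=3) has no partner → padded with NULL.
- a (vid=7) pairs with 1 row(s) of b.
- a (vid=3) has no partner → padded with NULL.
- a (vid=9) pairs with 3 row(s) of b.
- 5 row(s) from b found no a partner → padded with NULL.

(3, BQ, NULL); (3, PD, NULL); (7, DM, Uma); (7, FL, Uma); (9, UI, Frank); (9, UI, Quinn); (9, UI, Vik); (NULL, NULL, Dave); (NULL, NULL, Dave); (NULL, NULL, Sara); (NULL, NULL, Tom); (NULL, NULL, NULL); (NULL, NULL, NULL)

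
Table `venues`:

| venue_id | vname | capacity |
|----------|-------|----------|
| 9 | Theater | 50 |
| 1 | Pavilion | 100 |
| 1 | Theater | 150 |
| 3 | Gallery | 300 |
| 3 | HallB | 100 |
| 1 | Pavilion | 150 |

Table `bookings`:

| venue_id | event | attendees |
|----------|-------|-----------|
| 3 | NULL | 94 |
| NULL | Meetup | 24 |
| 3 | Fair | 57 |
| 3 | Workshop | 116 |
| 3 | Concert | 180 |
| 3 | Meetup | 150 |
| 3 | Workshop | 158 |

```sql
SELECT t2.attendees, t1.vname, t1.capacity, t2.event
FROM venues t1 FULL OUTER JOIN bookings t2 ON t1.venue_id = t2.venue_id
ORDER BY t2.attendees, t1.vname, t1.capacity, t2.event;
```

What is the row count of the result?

17

FULL OUTER JOIN keeps every row from both sides; unmatched rows get NULL for the other side's columns.
Matching on t1.venue_id = t2.venue_id. A NULL in a compared column never satisfies the condition.
Matched pairs: 12; unmatched t1 rows kept: 4; unmatched t2 rows kept: 1.
Total: 12 matched + 5 padded = 17 rows.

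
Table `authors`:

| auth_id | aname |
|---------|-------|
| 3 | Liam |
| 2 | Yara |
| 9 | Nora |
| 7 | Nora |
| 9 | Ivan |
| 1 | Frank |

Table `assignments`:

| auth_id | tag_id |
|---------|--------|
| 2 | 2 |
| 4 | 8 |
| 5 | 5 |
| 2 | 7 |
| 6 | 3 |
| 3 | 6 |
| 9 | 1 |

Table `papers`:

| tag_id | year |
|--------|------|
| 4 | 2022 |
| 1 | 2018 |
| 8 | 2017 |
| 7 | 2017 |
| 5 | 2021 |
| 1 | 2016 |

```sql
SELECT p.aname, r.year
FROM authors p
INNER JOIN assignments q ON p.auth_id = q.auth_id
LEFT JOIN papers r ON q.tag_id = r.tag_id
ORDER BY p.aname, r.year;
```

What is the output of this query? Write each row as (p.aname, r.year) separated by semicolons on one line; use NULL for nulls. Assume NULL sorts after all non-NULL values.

Step 1 — p INNER JOIN q on auth_id → 5 row(s).
Then LEFT JOIN `papers r` on tag_id: each of those 5 rows is kept; rows whose q.tag_id has no match in r get NULL for r's columns.

(Ivan, 2016); (Ivan, 2018); (Liam, NULL); (Nora, 2016); (Nora, 2018); (Yara, 2017); (Yara, NULL)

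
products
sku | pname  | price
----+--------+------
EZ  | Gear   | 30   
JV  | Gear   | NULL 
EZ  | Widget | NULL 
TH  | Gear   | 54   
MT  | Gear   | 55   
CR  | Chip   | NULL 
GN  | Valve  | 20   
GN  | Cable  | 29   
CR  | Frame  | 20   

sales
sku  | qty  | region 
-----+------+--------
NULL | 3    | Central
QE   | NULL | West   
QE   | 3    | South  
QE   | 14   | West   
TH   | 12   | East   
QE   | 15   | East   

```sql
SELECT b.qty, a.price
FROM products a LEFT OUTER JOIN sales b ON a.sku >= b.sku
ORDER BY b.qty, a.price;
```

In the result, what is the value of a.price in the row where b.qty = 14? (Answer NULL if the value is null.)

54

LEFT JOIN keeps every row from `products`; unmatched rows get NULL for `sales`'s columns.
Matching on a.sku >= b.sku. A NULL in a compared column never satisfies the condition.
- a[0] sku=EZ → no match; kept with NULLs on the b side.
- a[1] sku=JV → no match; kept with NULLs on the b side.
- a[2] sku=EZ → no match; kept with NULLs on the b side.
- a[3] sku=TH → 5 match(es) in b → 5 row(s).
- a[4] sku=MT → no match; kept with NULLs on the b side.
- a[5] sku=CR → no match; kept with NULLs on the b side.
- a[6] sku=GN → no match; kept with NULLs on the b side.
- a[7] sku=GN → no match; kept with NULLs on the b side.
- a[8] sku=CR → no match; kept with NULLs on the b side.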